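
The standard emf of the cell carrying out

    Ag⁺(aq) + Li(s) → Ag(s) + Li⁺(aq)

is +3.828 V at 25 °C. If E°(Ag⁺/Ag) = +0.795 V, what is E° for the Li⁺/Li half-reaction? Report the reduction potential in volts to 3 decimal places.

−3.033 V

In the reaction as written the Ag⁺/Ag couple is reduced (cathode) and Li⁺/Li is oxidized (anode), so E°cell = E°(Ag⁺/Ag) − E°(Li⁺/Li).
E°(Li⁺/Li) = E°(cathode) − E°cell = +0.795 − (+3.828) = −3.033 V.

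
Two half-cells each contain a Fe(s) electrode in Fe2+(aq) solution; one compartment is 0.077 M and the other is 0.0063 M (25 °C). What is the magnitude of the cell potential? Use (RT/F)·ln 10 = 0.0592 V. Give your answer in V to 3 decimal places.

For a concentration cell E°cell = 0, since both electrodes use the same couple.
The compartment with the higher Fe2+(aq) concentration (0.077 M) acts as the cathode; ions are reduced there and produced at the dilute (0.0063 M) anode.
With n = 2, Ecell = −(0.0592/2)·log([dilute]/[conc]) = −(0.0592/2)·log(0.0063/0.077) = +0.032 V.

0.032 V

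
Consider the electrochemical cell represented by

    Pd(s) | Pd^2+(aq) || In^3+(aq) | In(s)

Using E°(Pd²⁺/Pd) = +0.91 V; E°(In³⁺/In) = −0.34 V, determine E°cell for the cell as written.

−1.25 V

By convention the left-hand electrode in cell notation is the anode (oxidation) and the right-hand electrode is the cathode (reduction).
E°cell = E°(right) − E°(left) = −0.34 − (+0.91) = −1.25 V.
The negative sign shows that, as written, the cell would require an external voltage to drive the reaction.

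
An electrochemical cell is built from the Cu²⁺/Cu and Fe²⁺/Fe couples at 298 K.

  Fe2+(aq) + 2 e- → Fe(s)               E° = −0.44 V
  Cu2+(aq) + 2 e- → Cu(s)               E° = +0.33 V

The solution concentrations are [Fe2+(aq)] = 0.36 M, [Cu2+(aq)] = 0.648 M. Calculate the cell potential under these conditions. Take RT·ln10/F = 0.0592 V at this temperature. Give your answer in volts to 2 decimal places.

+0.78 V

Since E°(Cu²⁺/Cu) > E°(Fe²⁺/Fe), Cu²⁺/Cu serves as the cathode.
E°cell = +0.33 − (−0.44) = +0.77 V, with n = 2 electrons transferred.
For the overall reaction Cu2+(aq) + Fe(s) → Cu(s) + Fe2+(aq), Q = [Fe2+(aq)] / [Cu2+(aq)] = 0.556, giving log Q = −0.255.
Applying E = E° − (RT ln10/nF)·log Q gives +0.77 − (0.0592/2)(−0.255) = +0.78 V.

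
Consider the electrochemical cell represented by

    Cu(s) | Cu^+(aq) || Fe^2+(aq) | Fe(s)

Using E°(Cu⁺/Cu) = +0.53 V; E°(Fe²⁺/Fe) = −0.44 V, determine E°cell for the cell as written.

By convention the left-hand electrode in cell notation is the anode (oxidation) and the right-hand electrode is the cathode (reduction).
E°cell = E°(right) − E°(left) = −0.44 − (+0.53) = −0.97 V.
The negative sign shows that, as written, the cell would require an external voltage to drive the reaction.

−0.97 V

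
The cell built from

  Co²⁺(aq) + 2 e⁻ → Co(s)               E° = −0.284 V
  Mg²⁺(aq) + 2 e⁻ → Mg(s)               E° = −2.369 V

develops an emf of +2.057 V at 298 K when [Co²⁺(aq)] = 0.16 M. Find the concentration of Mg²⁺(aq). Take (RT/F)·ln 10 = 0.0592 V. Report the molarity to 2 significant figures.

1.4 M

With Co²⁺/Co at the cathode and Mg²⁺/Mg at the anode, E°cell = −0.284 − (−2.369) = +2.085 V (n = 2).
Since E = E° − (0.0592/n)·log Q, log Q = n(E° − E)/0.0592 = 0.946.
Balancing electrons gives Co²⁺(aq) + Mg(s) → Co(s) + Mg²⁺(aq); thus Q = [Mg²⁺(aq)] / [Co²⁺(aq)].
Solving for the unknown gives log [Mg²⁺(aq)] = 0.150, so [Mg²⁺(aq)] ≈ 1.4 M.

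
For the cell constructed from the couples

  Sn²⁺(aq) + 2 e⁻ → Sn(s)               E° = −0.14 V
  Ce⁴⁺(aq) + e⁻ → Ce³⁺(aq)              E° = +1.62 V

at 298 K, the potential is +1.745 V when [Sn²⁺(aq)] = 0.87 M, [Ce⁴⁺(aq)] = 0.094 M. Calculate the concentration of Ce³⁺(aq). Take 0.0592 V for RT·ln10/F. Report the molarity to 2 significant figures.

0.18 M

Ce⁴⁺/Ce³⁺ is the cathode (higher E°); E°cell = +1.62 − (−0.14) = +1.76 V with n = 2.
From the Nernst equation, log Q = n(E° − E)/0.0592 = 2·(+1.76 − (+1.745))/0.0592 = 0.507.
The balanced reaction is 2 Ce⁴⁺(aq) + Sn(s) → 2 Ce³⁺(aq) + Sn²⁺(aq), so Q = ([Ce³⁺(aq)]^2·[Sn²⁺(aq)]) / [Ce⁴⁺(aq)]^2.
Solving for the unknown gives log [Ce³⁺(aq)] = −0.743, so [Ce³⁺(aq)] ≈ 0.18 M.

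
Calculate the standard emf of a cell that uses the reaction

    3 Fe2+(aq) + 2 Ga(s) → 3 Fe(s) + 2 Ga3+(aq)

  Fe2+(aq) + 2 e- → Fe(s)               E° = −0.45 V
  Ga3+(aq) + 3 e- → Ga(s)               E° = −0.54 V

+0.09 V

In the reaction as written, Fe2+(aq) is reduced (cathode) and Ga3+(aq) is produced by oxidation at the anode.
E°cell = E°(cathode) − E°(anode) = −0.45 − (−0.54) = +0.09 V.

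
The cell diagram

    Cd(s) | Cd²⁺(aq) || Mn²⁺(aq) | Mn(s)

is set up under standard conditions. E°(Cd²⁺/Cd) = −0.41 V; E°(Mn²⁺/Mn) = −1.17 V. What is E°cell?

By convention the left-hand electrode in cell notation is the anode (oxidation) and the right-hand electrode is the cathode (reduction).
E°cell = E°(right) − E°(left) = −1.17 − (−0.41) = −0.76 V.
The negative sign shows that, as written, the cell would require an external voltage to drive the reaction.

−0.76 V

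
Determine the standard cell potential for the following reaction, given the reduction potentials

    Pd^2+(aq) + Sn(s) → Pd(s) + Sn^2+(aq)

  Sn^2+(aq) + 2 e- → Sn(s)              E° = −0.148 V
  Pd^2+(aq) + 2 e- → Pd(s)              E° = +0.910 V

+1.058 V

Pd^2+(aq) gains electrons, so the Pd²⁺/Pd couple is the cathode; the Sn²⁺/Sn couple is the anode.
E°cell = E°(cathode) − E°(anode) = +0.910 − (−0.148) = +1.058 V.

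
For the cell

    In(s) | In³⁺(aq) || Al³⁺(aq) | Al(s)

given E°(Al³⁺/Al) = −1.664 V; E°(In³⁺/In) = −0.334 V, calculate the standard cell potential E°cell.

By convention the left-hand electrode in cell notation is the anode (oxidation) and the right-hand electrode is the cathode (reduction).
E°cell = E°(right) − E°(left) = −1.664 − (−0.334) = −1.330 V.
The negative sign shows that, as written, the cell would require an external voltage to drive the reaction.

−1.330 V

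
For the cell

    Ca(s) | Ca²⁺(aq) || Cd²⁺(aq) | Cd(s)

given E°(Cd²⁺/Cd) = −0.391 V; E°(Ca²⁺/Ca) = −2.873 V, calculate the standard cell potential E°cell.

+2.482 V

By convention the left-hand electrode in cell notation is the anode (oxidation) and the right-hand electrode is the cathode (reduction).
E°cell = E°(right) − E°(left) = −0.391 − (−2.873) = +2.482 V.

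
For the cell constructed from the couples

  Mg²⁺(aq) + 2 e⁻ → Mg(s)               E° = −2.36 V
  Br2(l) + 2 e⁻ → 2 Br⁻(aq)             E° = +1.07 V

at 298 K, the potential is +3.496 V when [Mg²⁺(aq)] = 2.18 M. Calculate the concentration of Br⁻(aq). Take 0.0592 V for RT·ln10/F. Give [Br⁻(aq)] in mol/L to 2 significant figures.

0.052 M

With Br₂/Br⁻ at the cathode and Mg²⁺/Mg at the anode, E°cell = +1.07 − (−2.36) = +3.43 V (n = 2).
Since E = E° − (0.0592/n)·log Q, log Q = n(E° − E)/0.0592 = −2.230.
For Br2(l) + Mg(s) → 2 Br⁻(aq) + Mg²⁺(aq), the reaction quotient is Q = [Br⁻(aq)]^2·[Mg²⁺(aq)].
Substituting the known concentrations and solving, log [Br⁻(aq)] = −1.284 and [Br⁻(aq)] = 0.052 M.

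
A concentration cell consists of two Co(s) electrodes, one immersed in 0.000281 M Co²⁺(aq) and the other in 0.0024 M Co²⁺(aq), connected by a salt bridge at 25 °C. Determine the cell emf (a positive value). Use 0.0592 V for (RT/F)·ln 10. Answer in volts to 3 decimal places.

For a concentration cell E°cell = 0, since both electrodes use the same couple.
The compartment with the higher Co²⁺(aq) concentration (0.0024 M) acts as the cathode; ions are reduced there and produced at the dilute (0.000281 M) anode.
With n = 2, Ecell = −(0.0592/2)·log([dilute]/[conc]) = −(0.0592/2)·log(0.000281/0.0024) = +0.028 V.

0.028 V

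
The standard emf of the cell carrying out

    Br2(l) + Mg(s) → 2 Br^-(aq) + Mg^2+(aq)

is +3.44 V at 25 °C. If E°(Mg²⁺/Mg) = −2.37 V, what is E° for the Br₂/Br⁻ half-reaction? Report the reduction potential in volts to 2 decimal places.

+1.07 V

In the reaction as written the Br₂/Br⁻ couple is reduced (cathode) and Mg²⁺/Mg is oxidized (anode), so E°cell = E°(Br₂/Br⁻) − E°(Mg²⁺/Mg).
E°(Br₂/Br⁻) = E°cell + E°(anode) = +3.44 + (−2.37) = +1.07 V.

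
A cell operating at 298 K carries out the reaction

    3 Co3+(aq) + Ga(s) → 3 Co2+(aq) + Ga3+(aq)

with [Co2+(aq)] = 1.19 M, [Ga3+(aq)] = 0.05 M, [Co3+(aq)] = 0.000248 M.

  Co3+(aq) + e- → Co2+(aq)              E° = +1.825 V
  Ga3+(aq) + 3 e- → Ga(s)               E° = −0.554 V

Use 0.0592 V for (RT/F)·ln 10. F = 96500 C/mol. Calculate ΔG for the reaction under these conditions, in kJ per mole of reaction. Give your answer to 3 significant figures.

The standard cell potential is +1.825 − (−0.554) = +2.379 V, with n = 3 electrons in the balanced equation.
Here Q = ([Co2+(aq)]^3·[Ga3+(aq)]) / [Co3+(aq)]^3 = 5.52×10^9 (log Q = 9.742), giving E = +2.379 − (0.0592/3)·(9.742) = +2.1868 V.
ΔG = −nFE = −(3)(96500)(+2.1868) J/mol = −633 kJ/mol.

−633 kJ/mol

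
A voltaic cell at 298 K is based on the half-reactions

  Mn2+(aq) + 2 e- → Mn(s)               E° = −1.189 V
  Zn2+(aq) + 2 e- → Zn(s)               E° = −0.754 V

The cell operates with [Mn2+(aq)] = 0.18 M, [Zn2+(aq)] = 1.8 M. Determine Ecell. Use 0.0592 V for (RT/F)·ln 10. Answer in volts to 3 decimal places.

+0.465 V

Since E°(Zn²⁺/Zn) > E°(Mn²⁺/Mn), Zn²⁺/Zn serves as the cathode.
E°cell = −0.754 − (−1.189) = +0.435 V, with n = 2 electrons transferred.
Balancing gives Zn2+(aq) + Mn(s) → Zn(s) + Mn2+(aq); hence Q = [Mn2+(aq)] / [Zn2+(aq)] = 0.1 (log Q = −1.000).
Applying E = E° − (RT ln10/nF)·log Q gives +0.435 − (0.0592/2)(−1.000) = +0.465 V.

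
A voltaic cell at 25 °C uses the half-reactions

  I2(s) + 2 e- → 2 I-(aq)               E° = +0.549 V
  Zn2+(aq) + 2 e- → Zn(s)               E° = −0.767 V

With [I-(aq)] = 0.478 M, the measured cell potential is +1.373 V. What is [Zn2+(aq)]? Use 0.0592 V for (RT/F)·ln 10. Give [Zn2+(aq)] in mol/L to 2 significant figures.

0.052 M

The I₂/I⁻ couple has the larger reduction potential, so it is the cathode: E°cell = +0.549 − (−0.767) = +1.316 V and n = 2.
Since E = E° − (0.0592/n)·log Q, log Q = n(E° − E)/0.0592 = −1.926.
Balancing electrons gives I2(s) + Zn(s) → 2 I-(aq) + Zn2+(aq); thus Q = [I-(aq)]^2·[Zn2+(aq)].
Solving for the unknown gives log [Zn2+(aq)] = −1.285, so [Zn2+(aq)] ≈ 0.052 M.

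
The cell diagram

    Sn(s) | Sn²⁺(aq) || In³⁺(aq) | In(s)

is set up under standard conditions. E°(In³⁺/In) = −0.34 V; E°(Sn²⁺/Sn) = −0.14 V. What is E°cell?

−0.20 V

By convention the left-hand electrode in cell notation is the anode (oxidation) and the right-hand electrode is the cathode (reduction).
E°cell = E°(right) − E°(left) = −0.34 − (−0.14) = −0.20 V.
The negative sign shows that, as written, the cell would require an external voltage to drive the reaction.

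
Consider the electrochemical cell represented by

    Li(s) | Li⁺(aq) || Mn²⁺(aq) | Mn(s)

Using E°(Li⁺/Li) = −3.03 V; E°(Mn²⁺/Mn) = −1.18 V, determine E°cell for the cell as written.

+1.85 V

By convention the left-hand electrode in cell notation is the anode (oxidation) and the right-hand electrode is the cathode (reduction).
E°cell = E°(right) − E°(left) = −1.18 − (−3.03) = +1.85 V.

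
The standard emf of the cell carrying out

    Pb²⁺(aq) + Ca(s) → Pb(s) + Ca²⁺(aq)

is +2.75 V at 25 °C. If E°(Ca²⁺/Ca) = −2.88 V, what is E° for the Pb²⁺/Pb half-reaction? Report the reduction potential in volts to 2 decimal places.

In the reaction as written the Pb²⁺/Pb couple is reduced (cathode) and Ca²⁺/Ca is oxidized (anode), so E°cell = E°(Pb²⁺/Pb) − E°(Ca²⁺/Ca).
E°(Pb²⁺/Pb) = E°cell + E°(anode) = +2.75 + (−2.88) = −0.13 V.

−0.13 V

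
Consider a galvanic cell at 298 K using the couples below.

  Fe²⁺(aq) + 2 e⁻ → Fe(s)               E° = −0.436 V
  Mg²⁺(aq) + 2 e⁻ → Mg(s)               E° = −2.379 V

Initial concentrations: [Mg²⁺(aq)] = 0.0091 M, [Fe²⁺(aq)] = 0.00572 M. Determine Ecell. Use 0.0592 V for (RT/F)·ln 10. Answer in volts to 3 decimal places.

+1.937 V

Since E°(Fe²⁺/Fe) > E°(Mg²⁺/Mg), Fe²⁺/Fe serves as the cathode.
The standard potential is −0.436 − (−2.379) = +1.943 V and the balanced reaction transfers n = 2 electrons.
The balanced reaction is Fe²⁺(aq) + Mg(s) → Fe(s) + Mg²⁺(aq), so Q = [Mg²⁺(aq)] / [Fe²⁺(aq)] = 1.59 and log Q = 0.202.
By the Nernst equation, E = +1.943 − (0.0592/2)·(0.202) = +1.937 V.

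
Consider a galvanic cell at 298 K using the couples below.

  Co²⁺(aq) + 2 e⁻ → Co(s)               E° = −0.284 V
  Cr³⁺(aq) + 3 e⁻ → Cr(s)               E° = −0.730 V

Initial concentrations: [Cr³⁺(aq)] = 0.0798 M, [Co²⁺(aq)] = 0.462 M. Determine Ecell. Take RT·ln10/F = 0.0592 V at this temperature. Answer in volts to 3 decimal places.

The Co²⁺/Co couple has the more positive E°, so it is the cathode; Cr³⁺/Cr is the anode.
The standard potential is −0.284 − (−0.730) = +0.446 V and the balanced reaction transfers n = 6 electrons.
For the overall reaction 3 Co²⁺(aq) + 2 Cr(s) → 3 Co(s) + 2 Cr³⁺(aq), Q = [Cr³⁺(aq)]^2 / [Co²⁺(aq)]^3 = 0.0646, giving log Q = −1.190.
By the Nernst equation, E = +0.446 − (0.0592/6)·(−1.190) = +0.458 V.

+0.458 V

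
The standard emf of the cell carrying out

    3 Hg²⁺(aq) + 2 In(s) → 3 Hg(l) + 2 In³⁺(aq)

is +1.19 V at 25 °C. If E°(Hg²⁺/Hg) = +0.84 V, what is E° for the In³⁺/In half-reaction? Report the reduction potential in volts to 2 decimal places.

In the reaction as written the Hg²⁺/Hg couple is reduced (cathode) and In³⁺/In is oxidized (anode), so E°cell = E°(Hg²⁺/Hg) − E°(In³⁺/In).
E°(In³⁺/In) = E°(cathode) − E°cell = +0.84 − (+1.19) = −0.35 V.

−0.35 V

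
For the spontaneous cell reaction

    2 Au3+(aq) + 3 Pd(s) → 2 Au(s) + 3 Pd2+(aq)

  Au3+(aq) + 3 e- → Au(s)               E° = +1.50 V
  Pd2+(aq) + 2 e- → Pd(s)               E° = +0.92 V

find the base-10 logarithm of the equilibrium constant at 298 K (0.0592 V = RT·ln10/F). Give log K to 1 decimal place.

log K = 58.8

The Au³⁺/Au couple is reduced (cathode); E°cell = +1.50 − (+0.92) = +0.58 V with n = 6.
At equilibrium E = 0, so log K = nE°cell / 0.0592 = (6)(+0.58) / 0.0592 = 58.8.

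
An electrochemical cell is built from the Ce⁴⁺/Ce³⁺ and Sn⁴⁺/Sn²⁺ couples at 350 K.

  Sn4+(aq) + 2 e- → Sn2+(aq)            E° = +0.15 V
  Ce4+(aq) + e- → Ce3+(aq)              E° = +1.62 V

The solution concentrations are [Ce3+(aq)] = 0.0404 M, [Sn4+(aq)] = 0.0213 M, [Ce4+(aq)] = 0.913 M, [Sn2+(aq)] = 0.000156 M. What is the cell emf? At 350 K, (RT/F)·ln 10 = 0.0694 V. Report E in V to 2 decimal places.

+1.49 V

The Ce⁴⁺/Ce³⁺ couple has the more positive E°, so it is the cathode; Sn⁴⁺/Sn²⁺ is the anode.
E°cell = +1.62 − (+0.15) = +1.47 V, with n = 2 electrons transferred.
Balancing gives 2 Ce4+(aq) + Sn2+(aq) → 2 Ce3+(aq) + Sn4+(aq); hence Q = ([Ce3+(aq)]^2·[Sn4+(aq)]) / ([Ce4+(aq)]^2·[Sn2+(aq)]) = 0.267 (log Q = −0.573).
E = E° − (0.0694/n)·log Q = +1.47 − (0.0694/2)(−0.573) = +1.49 V.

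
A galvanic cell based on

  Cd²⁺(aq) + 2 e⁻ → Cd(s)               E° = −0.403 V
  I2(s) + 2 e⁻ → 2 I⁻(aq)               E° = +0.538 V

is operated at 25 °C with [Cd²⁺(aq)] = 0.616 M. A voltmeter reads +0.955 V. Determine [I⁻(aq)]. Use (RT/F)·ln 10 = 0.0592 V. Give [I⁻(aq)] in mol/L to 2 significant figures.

With I₂/I⁻ at the cathode and Cd²⁺/Cd at the anode, E°cell = +0.538 − (−0.403) = +0.941 V (n = 2).
From the Nernst equation, log Q = n(E° − E)/0.0592 = 2·(+0.941 − (+0.955))/0.0592 = −0.473.
Balancing electrons gives I2(s) + Cd(s) → 2 I⁻(aq) + Cd²⁺(aq); thus Q = [I⁻(aq)]^2·[Cd²⁺(aq)].
Substituting the known concentrations and solving, log [I⁻(aq)] = −0.131 and [I⁻(aq)] = 0.74 M.

0.74 M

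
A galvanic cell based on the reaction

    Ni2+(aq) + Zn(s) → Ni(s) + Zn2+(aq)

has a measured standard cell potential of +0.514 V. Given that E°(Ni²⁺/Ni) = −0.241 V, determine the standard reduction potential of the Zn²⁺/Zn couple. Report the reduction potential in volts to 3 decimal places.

−0.755 V

In the reaction as written the Ni²⁺/Ni couple is reduced (cathode) and Zn²⁺/Zn is oxidized (anode), so E°cell = E°(Ni²⁺/Ni) − E°(Zn²⁺/Zn).
E°(Zn²⁺/Zn) = E°(cathode) − E°cell = −0.241 − (+0.514) = −0.755 V.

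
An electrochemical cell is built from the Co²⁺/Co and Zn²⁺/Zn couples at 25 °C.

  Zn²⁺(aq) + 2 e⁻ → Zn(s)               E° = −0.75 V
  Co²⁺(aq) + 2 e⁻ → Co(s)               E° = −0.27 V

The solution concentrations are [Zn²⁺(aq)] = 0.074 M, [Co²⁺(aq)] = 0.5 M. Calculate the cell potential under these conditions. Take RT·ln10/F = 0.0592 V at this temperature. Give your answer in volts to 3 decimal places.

+0.505 V

Since E°(Co²⁺/Co) > E°(Zn²⁺/Zn), Co²⁺/Co serves as the cathode.
E°cell = E°cat − E°an = −0.27 − (−0.75) = +0.48 V; n = 2.
The balanced reaction is Co²⁺(aq) + Zn(s) → Co(s) + Zn²⁺(aq), so Q = [Zn²⁺(aq)] / [Co²⁺(aq)] = 0.148 and log Q = −0.830.
E = E° − (0.0592/n)·log Q = +0.48 − (0.0592/2)(−0.830) = +0.505 V.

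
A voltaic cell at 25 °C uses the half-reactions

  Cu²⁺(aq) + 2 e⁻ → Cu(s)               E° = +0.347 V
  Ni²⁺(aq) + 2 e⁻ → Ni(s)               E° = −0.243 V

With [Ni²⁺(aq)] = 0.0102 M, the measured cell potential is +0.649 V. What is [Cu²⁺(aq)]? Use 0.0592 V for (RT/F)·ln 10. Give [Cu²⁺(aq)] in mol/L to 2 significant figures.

The Cu²⁺/Cu couple has the larger reduction potential, so it is the cathode: E°cell = +0.347 − (−0.243) = +0.590 V and n = 2.
Since E = E° − (0.0592/n)·log Q, log Q = n(E° − E)/0.0592 = −1.993.
For Cu²⁺(aq) + Ni(s) → Cu(s) + Ni²⁺(aq), the reaction quotient is Q = [Ni²⁺(aq)] / [Cu²⁺(aq)].
Isolating [Cu²⁺(aq)] in Q = 10^{−1.993} yields log [Cu²⁺(aq)] = 0.002, i.e. 1.0 M.

1.0 M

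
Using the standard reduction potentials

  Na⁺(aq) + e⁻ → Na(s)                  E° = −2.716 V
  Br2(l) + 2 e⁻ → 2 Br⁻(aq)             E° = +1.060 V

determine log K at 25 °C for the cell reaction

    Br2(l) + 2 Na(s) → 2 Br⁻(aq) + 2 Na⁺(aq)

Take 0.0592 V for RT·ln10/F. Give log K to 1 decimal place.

log K = 127.6

The Br₂/Br⁻ couple is reduced (cathode); E°cell = +1.060 − (−2.716) = +3.776 V with n = 2.
At equilibrium E = 0, so log K = nE°cell / 0.0592 = (2)(+3.776) / 0.0592 = 127.6.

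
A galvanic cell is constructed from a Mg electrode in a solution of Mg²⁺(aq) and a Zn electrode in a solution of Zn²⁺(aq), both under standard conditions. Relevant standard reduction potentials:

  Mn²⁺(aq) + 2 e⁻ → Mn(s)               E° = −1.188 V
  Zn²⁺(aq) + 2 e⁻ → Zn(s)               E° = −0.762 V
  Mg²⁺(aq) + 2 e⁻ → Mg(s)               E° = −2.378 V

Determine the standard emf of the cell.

Of the two couples in this cell, the one with the more positive reduction potential is reduced at the cathode: here that is Zn²⁺/Zn (−0.762 V); Mg²⁺/Mg (−2.378 V) is the anode.
E°cell = E°(cathode) − E°(anode) = −0.762 − (−2.378) = +1.616 V.

+1.616 V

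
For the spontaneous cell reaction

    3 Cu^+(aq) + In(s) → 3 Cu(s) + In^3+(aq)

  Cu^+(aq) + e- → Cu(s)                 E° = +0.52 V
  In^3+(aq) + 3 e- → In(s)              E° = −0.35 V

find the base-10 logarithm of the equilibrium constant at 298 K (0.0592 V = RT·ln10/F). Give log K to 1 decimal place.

The Cu⁺/Cu couple is reduced (cathode); E°cell = +0.52 − (−0.35) = +0.87 V with n = 3.
At equilibrium E = 0, so log K = nE°cell / 0.0592 = (3)(+0.87) / 0.0592 = 44.1.

log K = 44.1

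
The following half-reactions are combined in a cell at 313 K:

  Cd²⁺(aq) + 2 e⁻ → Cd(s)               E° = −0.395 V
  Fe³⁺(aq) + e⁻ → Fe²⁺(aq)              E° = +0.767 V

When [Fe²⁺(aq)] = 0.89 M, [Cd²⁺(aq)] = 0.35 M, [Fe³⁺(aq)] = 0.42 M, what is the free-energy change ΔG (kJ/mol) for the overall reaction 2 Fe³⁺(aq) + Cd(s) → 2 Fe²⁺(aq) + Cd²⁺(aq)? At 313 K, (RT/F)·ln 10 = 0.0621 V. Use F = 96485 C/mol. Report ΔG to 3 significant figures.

The standard cell potential is +0.767 − (−0.395) = +1.162 V, with n = 2 electrons in the balanced equation.
Here Q = ([Fe²⁺(aq)]^2·[Cd²⁺(aq)]) / [Fe³⁺(aq)]^2 = 1.57 (log Q = 0.196), giving E = +1.162 − (0.0621/2)·(0.196) = +1.1559 V.
Then ΔG = −nFE = −2 × 96485 × +1.1559 J/mol = −223 kJ/mol.

−223 kJ/mol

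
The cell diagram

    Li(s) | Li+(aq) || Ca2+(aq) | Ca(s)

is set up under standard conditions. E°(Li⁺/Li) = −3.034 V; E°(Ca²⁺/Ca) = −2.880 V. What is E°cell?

+0.154 V

By convention the left-hand electrode in cell notation is the anode (oxidation) and the right-hand electrode is the cathode (reduction).
E°cell = E°(right) − E°(left) = −2.880 − (−3.034) = +0.154 V.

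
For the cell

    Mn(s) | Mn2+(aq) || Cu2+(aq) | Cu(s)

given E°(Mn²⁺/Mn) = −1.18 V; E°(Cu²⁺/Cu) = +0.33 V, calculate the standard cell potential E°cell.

By convention the left-hand electrode in cell notation is the anode (oxidation) and the right-hand electrode is the cathode (reduction).
E°cell = E°(right) − E°(left) = +0.33 − (−1.18) = +1.51 V.

+1.51 V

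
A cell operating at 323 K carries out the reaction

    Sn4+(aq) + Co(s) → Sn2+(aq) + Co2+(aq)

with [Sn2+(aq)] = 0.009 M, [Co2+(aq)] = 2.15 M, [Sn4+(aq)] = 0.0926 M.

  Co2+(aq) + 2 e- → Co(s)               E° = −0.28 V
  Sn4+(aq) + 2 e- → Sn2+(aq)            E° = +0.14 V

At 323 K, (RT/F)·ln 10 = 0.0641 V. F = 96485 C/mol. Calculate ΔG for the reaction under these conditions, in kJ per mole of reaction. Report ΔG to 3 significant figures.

E°cell = +0.14 − (−0.28) = +0.42 V; the balanced reaction transfers n = 2 electrons.
The reaction quotient is ([Sn2+(aq)]·[Co2+(aq)]) / [Sn4+(aq)] = 0.209; by Nernst, E = +0.42 − (0.0641/2)(−0.680) = +0.4418 V.
ΔG = −nFE = −(2)(96485)(+0.4418) J/mol = −85.3 kJ/mol.

−85.3 kJ/mol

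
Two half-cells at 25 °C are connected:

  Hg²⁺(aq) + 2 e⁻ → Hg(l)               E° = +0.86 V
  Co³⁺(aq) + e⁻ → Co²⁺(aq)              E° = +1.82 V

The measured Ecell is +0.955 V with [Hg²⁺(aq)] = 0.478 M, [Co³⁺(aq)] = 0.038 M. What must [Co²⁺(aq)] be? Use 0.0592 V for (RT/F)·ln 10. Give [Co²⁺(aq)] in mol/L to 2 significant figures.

0.067 M

Co³⁺/Co²⁺ is the cathode (higher E°); E°cell = +1.82 − (+0.86) = +0.96 V with n = 2.
From the Nernst equation, log Q = n(E° − E)/0.0592 = 2·(+0.96 − (+0.955))/0.0592 = 0.169.
For 2 Co³⁺(aq) + Hg(l) → 2 Co²⁺(aq) + Hg²⁺(aq), the reaction quotient is Q = ([Co²⁺(aq)]^2·[Hg²⁺(aq)]) / [Co³⁺(aq)]^2.
Solving for the unknown gives log [Co²⁺(aq)] = −1.175, so [Co²⁺(aq)] ≈ 0.067 M.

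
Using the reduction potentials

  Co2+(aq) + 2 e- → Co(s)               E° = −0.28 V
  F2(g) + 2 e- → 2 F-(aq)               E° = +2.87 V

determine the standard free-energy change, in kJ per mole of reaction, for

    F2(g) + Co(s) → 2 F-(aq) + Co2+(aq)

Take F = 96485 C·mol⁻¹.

In the reaction as written F2(g) is reduced, so the F₂/F⁻ couple is the cathode and Co²⁺/Co is the anode.
E°cell = +2.87 − (−0.28) = +3.15 V; balancing electrons gives n = 2.
ΔG° = −nFE°cell = −(2)(96485)(+3.15) J/mol = −608 kJ/mol.

−608 kJ/mol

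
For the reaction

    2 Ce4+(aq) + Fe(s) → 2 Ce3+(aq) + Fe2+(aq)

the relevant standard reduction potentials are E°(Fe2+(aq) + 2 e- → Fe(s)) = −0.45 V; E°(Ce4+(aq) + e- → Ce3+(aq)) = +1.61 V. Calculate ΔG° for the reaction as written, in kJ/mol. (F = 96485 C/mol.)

In the reaction as written Ce4+(aq) is reduced, so the Ce⁴⁺/Ce³⁺ couple is the cathode and Fe²⁺/Fe is the anode.
E°cell = +1.61 − (−0.45) = +2.06 V; balancing electrons gives n = 2.
ΔG° = −nFE°cell = −(2)(96485)(+2.06) J/mol = −398 kJ/mol.

−398 kJ/mol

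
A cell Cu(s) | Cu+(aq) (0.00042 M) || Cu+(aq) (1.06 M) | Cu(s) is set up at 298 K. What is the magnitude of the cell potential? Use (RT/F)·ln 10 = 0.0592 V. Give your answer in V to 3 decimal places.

For a concentration cell E°cell = 0, since both electrodes use the same couple.
The compartment with the higher Cu+(aq) concentration (1.06 M) acts as the cathode; ions are reduced there and produced at the dilute (0.00042 M) anode.
With n = 1, Ecell = −(0.0592/1)·log([dilute]/[conc]) = −(0.0592/1)·log(0.00042/1.06) = +0.201 V.

0.201 V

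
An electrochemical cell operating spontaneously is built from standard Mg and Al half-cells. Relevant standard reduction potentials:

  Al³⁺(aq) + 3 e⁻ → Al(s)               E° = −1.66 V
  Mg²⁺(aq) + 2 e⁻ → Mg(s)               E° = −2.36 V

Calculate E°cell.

+0.70 V

The Al³⁺/Al couple has the higher E°, so Al ion is reduced (cathode) and Mg is oxidized (anode).
E°cell = E°(cathode) − E°(anode) = −1.66 − (−2.36) = +0.70 V.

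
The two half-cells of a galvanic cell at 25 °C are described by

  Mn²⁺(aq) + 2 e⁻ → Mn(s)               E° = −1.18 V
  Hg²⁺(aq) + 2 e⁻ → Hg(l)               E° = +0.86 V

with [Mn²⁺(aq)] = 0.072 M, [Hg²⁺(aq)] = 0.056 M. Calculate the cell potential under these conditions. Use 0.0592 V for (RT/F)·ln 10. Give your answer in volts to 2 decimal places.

+2.04 V

Hg²⁺/Hg is reduced (cathode, E° = +0.86 V) and Mn²⁺/Mn is oxidized (anode).
The standard potential is +0.86 − (−1.18) = +2.04 V and the balanced reaction transfers n = 2 electrons.
Balancing gives Hg²⁺(aq) + Mn(s) → Hg(l) + Mn²⁺(aq); hence Q = [Mn²⁺(aq)] / [Hg²⁺(aq)] = 1.29 (log Q = 0.109).
By the Nernst equation, E = +2.04 − (0.0592/2)·(0.109) = +2.04 V.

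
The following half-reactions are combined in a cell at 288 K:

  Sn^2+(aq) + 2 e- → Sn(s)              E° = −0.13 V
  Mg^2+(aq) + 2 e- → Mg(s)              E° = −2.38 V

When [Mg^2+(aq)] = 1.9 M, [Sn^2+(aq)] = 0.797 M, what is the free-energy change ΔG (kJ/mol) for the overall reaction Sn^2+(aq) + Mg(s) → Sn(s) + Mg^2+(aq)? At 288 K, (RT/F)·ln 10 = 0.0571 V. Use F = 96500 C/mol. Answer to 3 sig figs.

−432 kJ/mol

E°cell = −0.13 − (−2.38) = +2.25 V; the balanced reaction transfers n = 2 electrons.
The reaction quotient is [Mg^2+(aq)] / [Sn^2+(aq)] = 2.38; by Nernst, E = +2.25 − (0.0571/2)(0.377) = +2.2392 V.
Then ΔG = −nFE = −2 × 96500 × +2.2392 J/mol = −432 kJ/mol.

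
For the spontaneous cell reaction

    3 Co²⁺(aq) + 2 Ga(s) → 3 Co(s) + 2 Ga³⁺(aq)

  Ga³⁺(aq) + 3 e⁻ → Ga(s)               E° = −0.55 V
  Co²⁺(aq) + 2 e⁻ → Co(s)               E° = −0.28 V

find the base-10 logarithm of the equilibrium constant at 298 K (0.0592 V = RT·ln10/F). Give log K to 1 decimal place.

log K = 27.4

The Co²⁺/Co couple is reduced (cathode); E°cell = −0.28 − (−0.55) = +0.27 V with n = 6.
At equilibrium E = 0, so log K = nE°cell / 0.0592 = (6)(+0.27) / 0.0592 = 27.4.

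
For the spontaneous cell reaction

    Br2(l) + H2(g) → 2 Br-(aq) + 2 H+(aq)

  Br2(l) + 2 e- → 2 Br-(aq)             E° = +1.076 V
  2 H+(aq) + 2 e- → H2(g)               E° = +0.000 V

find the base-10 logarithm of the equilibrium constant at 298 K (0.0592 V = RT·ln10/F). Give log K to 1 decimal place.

The Br₂/Br⁻ couple is reduced (cathode); E°cell = +1.076 − (+0.000) = +1.076 V with n = 2.
At equilibrium E = 0, so log K = nE°cell / 0.0592 = (2)(+1.076) / 0.0592 = 36.4.

log K = 36.4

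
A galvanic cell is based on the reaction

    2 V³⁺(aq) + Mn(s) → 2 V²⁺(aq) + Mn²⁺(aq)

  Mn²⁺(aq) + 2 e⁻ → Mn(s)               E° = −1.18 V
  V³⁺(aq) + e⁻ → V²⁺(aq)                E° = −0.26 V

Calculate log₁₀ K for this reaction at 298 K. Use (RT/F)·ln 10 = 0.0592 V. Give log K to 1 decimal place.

The V³⁺/V²⁺ couple is reduced (cathode); E°cell = −0.26 − (−1.18) = +0.92 V with n = 2.
At equilibrium E = 0, so log K = nE°cell / 0.0592 = (2)(+0.92) / 0.0592 = 31.1.

log K = 31.1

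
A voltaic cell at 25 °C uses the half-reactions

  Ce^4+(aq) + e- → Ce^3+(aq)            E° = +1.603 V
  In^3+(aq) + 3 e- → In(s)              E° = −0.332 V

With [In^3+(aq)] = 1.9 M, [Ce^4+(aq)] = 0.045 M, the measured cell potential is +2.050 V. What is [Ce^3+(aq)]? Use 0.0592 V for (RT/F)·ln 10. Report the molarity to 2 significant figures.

With Ce⁴⁺/Ce³⁺ at the cathode and In³⁺/In at the anode, E°cell = +1.603 − (−0.332) = +1.935 V (n = 3).
From the Nernst equation, log Q = n(E° − E)/0.0592 = 3·(+1.935 − (+2.050))/0.0592 = −5.828.
The balanced reaction is 3 Ce^4+(aq) + In(s) → 3 Ce^3+(aq) + In^3+(aq), so Q = ([Ce^3+(aq)]^3·[In^3+(aq)]) / [Ce^4+(aq)]^3.
Solving for the unknown gives log [Ce^3+(aq)] = −3.382, so [Ce^3+(aq)] ≈ 0.00041 M.

0.00041 M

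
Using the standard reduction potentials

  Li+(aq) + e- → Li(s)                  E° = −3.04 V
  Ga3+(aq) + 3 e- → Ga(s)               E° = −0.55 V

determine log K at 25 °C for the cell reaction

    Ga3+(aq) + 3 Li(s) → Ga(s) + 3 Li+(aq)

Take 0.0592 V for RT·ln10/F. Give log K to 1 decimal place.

log K = 126.2

The Ga³⁺/Ga couple is reduced (cathode); E°cell = −0.55 − (−3.04) = +2.49 V with n = 3.
At equilibrium E = 0, so log K = nE°cell / 0.0592 = (3)(+2.49) / 0.0592 = 126.2.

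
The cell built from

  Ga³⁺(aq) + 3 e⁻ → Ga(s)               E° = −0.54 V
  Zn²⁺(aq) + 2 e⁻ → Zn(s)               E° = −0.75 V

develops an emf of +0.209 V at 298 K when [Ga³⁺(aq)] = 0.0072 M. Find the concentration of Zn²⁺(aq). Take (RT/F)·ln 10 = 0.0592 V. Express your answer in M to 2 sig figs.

0.040 M

Ga³⁺/Ga is the cathode (higher E°); E°cell = −0.54 − (−0.75) = +0.21 V with n = 6.
From the Nernst equation, log Q = n(E° − E)/0.0592 = 6·(+0.21 − (+0.209))/0.0592 = 0.101.
The balanced reaction is 2 Ga³⁺(aq) + 3 Zn(s) → 2 Ga(s) + 3 Zn²⁺(aq), so Q = [Zn²⁺(aq)]^3 / [Ga³⁺(aq)]^2.
Isolating [Zn²⁺(aq)] in Q = 10^{0.101} yields log [Zn²⁺(aq)] = −1.395, i.e. 0.040 M.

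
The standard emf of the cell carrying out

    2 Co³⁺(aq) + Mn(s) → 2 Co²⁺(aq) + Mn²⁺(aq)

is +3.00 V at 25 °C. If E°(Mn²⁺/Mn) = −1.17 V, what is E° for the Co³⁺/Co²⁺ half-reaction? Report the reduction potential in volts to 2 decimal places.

In the reaction as written the Co³⁺/Co²⁺ couple is reduced (cathode) and Mn²⁺/Mn is oxidized (anode), so E°cell = E°(Co³⁺/Co²⁺) − E°(Mn²⁺/Mn).
E°(Co³⁺/Co²⁺) = E°cell + E°(anode) = +3.00 + (−1.17) = +1.83 V.

+1.83 V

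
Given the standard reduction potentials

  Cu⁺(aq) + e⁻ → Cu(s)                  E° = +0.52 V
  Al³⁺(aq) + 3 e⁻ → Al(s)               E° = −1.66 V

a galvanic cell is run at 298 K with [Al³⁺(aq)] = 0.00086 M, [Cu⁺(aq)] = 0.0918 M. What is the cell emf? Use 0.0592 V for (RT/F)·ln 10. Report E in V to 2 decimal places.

Cu⁺/Cu is reduced (cathode, E° = +0.52 V) and Al³⁺/Al is oxidized (anode).
E°cell = +0.52 − (−1.66) = +2.18 V, with n = 3 electrons transferred.
Balancing gives 3 Cu⁺(aq) + Al(s) → 3 Cu(s) + Al³⁺(aq); hence Q = [Al³⁺(aq)] / [Cu⁺(aq)]^3 = 1.11 (log Q = 0.046).
Applying E = E° − (RT ln10/nF)·log Q gives +2.18 − (0.0592/3)(0.046) = +2.18 V.

+2.18 V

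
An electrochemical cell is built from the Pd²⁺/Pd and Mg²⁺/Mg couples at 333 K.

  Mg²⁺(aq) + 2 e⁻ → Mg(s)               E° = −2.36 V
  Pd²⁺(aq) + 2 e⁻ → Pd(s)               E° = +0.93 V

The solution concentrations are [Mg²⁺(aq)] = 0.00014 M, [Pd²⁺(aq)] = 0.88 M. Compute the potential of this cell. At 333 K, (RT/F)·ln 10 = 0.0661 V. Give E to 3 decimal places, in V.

+3.416 V

Pd²⁺/Pd is reduced (cathode, E° = +0.93 V) and Mg²⁺/Mg is oxidized (anode).
E°cell = +0.93 − (−2.36) = +3.29 V, with n = 2 electrons transferred.
The balanced reaction is Pd²⁺(aq) + Mg(s) → Pd(s) + Mg²⁺(aq), so Q = [Mg²⁺(aq)] / [Pd²⁺(aq)] = 0.000159 and log Q = −3.798.
E = E° − (0.0661/n)·log Q = +3.29 − (0.0661/2)(−3.798) = +3.416 V.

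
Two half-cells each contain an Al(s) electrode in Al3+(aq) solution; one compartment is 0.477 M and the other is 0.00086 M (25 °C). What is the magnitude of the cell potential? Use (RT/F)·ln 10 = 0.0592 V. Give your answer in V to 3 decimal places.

For a concentration cell E°cell = 0, since both electrodes use the same couple.
The compartment with the higher Al3+(aq) concentration (0.477 M) acts as the cathode; ions are reduced there and produced at the dilute (0.00086 M) anode.
With n = 3, Ecell = −(0.0592/3)·log([dilute]/[conc]) = −(0.0592/3)·log(0.00086/0.477) = +0.054 V.

0.054 V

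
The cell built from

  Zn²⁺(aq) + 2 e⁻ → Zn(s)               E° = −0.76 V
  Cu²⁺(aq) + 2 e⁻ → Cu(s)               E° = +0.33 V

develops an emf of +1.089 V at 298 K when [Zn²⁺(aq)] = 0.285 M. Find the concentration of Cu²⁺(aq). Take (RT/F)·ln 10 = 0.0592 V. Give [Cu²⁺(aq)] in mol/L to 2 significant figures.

0.26 M

Cu²⁺/Cu is the cathode (higher E°); E°cell = +0.33 − (−0.76) = +1.09 V with n = 2.
From the Nernst equation, log Q = n(E° − E)/0.0592 = 2·(+1.09 − (+1.089))/0.0592 = 0.034.
For Cu²⁺(aq) + Zn(s) → Cu(s) + Zn²⁺(aq), the reaction quotient is Q = [Zn²⁺(aq)] / [Cu²⁺(aq)].
Substituting the known concentrations and solving, log [Cu²⁺(aq)] = −0.579 and [Cu²⁺(aq)] = 0.26 M.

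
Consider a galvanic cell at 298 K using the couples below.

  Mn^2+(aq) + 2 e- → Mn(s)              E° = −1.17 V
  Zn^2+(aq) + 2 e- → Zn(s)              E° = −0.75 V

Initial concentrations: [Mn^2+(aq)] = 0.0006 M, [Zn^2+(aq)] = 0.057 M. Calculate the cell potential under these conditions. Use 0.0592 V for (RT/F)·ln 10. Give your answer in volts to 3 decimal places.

+0.479 V

Zn²⁺/Zn is reduced (cathode, E° = −0.75 V) and Mn²⁺/Mn is oxidized (anode).
The standard potential is −0.75 − (−1.17) = +0.42 V and the balanced reaction transfers n = 2 electrons.
The balanced reaction is Zn^2+(aq) + Mn(s) → Zn(s) + Mn^2+(aq), so Q = [Mn^2+(aq)] / [Zn^2+(aq)] = 0.0105 and log Q = −1.978.
Applying E = E° − (RT ln10/nF)·log Q gives +0.42 − (0.0592/2)(−1.978) = +0.479 V.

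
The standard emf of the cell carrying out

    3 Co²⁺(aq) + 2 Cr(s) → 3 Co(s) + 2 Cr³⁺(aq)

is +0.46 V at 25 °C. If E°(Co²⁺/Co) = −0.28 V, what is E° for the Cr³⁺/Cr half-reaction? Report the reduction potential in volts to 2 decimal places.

In the reaction as written the Co²⁺/Co couple is reduced (cathode) and Cr³⁺/Cr is oxidized (anode), so E°cell = E°(Co²⁺/Co) − E°(Cr³⁺/Cr).
E°(Cr³⁺/Cr) = E°(cathode) − E°cell = −0.28 − (+0.46) = −0.74 V.

−0.74 V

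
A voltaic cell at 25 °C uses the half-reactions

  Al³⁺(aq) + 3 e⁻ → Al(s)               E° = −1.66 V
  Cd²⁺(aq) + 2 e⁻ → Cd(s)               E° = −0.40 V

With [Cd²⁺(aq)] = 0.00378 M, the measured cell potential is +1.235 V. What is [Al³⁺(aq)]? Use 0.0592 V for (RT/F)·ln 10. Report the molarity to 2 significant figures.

Cd²⁺/Cd is the cathode (higher E°); E°cell = −0.40 − (−1.66) = +1.26 V with n = 6.
Since E = E° − (0.0592/n)·log Q, log Q = n(E° − E)/0.0592 = 2.534.
The balanced reaction is 3 Cd²⁺(aq) + 2 Al(s) → 3 Cd(s) + 2 Al³⁺(aq), so Q = [Al³⁺(aq)]^2 / [Cd²⁺(aq)]^3.
Substituting the known concentrations and solving, log [Al³⁺(aq)] = −2.367 and [Al³⁺(aq)] = 0.0043 M.

0.0043 M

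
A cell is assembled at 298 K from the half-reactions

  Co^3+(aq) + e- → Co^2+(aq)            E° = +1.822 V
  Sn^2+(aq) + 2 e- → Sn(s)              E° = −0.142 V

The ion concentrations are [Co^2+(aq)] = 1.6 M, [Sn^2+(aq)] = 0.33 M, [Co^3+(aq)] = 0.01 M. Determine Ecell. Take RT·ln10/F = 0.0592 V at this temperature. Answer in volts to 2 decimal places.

+1.85 V

Since E°(Co³⁺/Co²⁺) > E°(Sn²⁺/Sn), Co³⁺/Co²⁺ serves as the cathode.
The standard potential is +1.822 − (−0.142) = +1.964 V and the balanced reaction transfers n = 2 electrons.
Balancing gives 2 Co^3+(aq) + Sn(s) → 2 Co^2+(aq) + Sn^2+(aq); hence Q = ([Co^2+(aq)]^2·[Sn^2+(aq)]) / [Co^3+(aq)]^2 = 8.45×10^3 (log Q = 3.927).
By the Nernst equation, E = +1.964 − (0.0592/2)·(3.927) = +1.85 V.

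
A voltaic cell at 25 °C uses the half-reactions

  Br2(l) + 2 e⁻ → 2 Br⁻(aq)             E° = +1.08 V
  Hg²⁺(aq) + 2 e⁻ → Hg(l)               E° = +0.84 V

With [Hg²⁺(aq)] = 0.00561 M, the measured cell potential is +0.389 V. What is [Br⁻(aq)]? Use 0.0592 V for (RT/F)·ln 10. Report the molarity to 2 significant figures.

0.041 M

With Br₂/Br⁻ at the cathode and Hg²⁺/Hg at the anode, E°cell = +1.08 − (+0.84) = +0.24 V (n = 2).
Rearranging E = E° − (0.0592/n)·log Q gives log Q = 2(+0.24 − (+0.389))/0.0592 = −5.034.
Balancing electrons gives Br2(l) + Hg(l) → 2 Br⁻(aq) + Hg²⁺(aq); thus Q = [Br⁻(aq)]^2·[Hg²⁺(aq)].
Isolating [Br⁻(aq)] in Q = 10^{−5.034} yields log [Br⁻(aq)] = −1.391, i.e. 0.041 M.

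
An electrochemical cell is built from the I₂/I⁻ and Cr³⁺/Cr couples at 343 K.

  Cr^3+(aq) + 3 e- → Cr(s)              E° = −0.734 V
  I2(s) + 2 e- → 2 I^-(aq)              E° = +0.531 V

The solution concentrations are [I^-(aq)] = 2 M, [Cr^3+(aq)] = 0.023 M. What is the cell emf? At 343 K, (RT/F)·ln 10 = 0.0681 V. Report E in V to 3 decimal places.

The I₂/I⁻ couple has the more positive E°, so it is the cathode; Cr³⁺/Cr is the anode.
E°cell = E°cat − E°an = +0.531 − (−0.734) = +1.265 V; n = 6.
Balancing gives 3 I2(s) + 2 Cr(s) → 6 I^-(aq) + 2 Cr^3+(aq); hence Q = [I^-(aq)]^6·[Cr^3+(aq)]^2 = 0.0339 (log Q = −1.470).
By the Nernst equation, E = +1.265 − (0.0681/6)·(−1.470) = +1.282 V.

+1.282 V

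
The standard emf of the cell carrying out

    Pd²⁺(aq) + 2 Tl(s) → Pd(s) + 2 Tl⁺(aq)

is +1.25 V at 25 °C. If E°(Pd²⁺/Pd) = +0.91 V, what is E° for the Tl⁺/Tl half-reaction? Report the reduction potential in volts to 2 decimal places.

In the reaction as written the Pd²⁺/Pd couple is reduced (cathode) and Tl⁺/Tl is oxidized (anode), so E°cell = E°(Pd²⁺/Pd) − E°(Tl⁺/Tl).
E°(Tl⁺/Tl) = E°(cathode) − E°cell = +0.91 − (+1.25) = −0.34 V.

−0.34 V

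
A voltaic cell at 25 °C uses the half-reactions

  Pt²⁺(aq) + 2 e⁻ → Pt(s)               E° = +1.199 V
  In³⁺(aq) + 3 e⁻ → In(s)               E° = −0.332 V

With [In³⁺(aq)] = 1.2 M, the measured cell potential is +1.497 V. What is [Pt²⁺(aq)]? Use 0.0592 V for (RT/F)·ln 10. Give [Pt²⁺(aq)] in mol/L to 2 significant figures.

0.080 M

Pt²⁺/Pt is the cathode (higher E°); E°cell = +1.199 − (−0.332) = +1.531 V with n = 6.
Since E = E° − (0.0592/n)·log Q, log Q = n(E° − E)/0.0592 = 3.446.
The balanced reaction is 3 Pt²⁺(aq) + 2 In(s) → 3 Pt(s) + 2 In³⁺(aq), so Q = [In³⁺(aq)]^2 / [Pt²⁺(aq)]^3.
Isolating [Pt²⁺(aq)] in Q = 10^{3.446} yields log [Pt²⁺(aq)] = −1.096, i.e. 0.080 M.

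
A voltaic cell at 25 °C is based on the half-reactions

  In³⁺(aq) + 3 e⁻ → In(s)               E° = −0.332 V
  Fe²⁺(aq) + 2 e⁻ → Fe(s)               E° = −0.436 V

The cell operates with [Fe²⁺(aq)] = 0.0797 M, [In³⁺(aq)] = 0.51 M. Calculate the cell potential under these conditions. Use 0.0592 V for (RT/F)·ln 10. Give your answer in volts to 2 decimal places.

+0.13 V

The In³⁺/In couple has the more positive E°, so it is the cathode; Fe²⁺/Fe is the anode.
E°cell = E°cat − E°an = −0.332 − (−0.436) = +0.104 V; n = 6.
The balanced reaction is 2 In³⁺(aq) + 3 Fe(s) → 2 In(s) + 3 Fe²⁺(aq), so Q = [Fe²⁺(aq)]^3 / [In³⁺(aq)]^2 = 0.00195 and log Q = −2.711.
E = E° − (0.0592/n)·log Q = +0.104 − (0.0592/6)(−2.711) = +0.13 V.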